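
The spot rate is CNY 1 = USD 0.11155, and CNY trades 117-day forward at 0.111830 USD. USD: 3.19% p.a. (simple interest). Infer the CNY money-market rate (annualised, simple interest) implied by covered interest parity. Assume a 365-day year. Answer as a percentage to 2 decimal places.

T = 117/365 years.
By CIP, F/S equals the USD-to-CNY growth ratio: 0.11183/0.11155 = 1.0025101.
The USD side grows by 1 + 0.0319×117/365 = 1.0102255.
Hence g_CNY = 1.0076961.
(1.0076961 − 1)/T = 0.024009, i.e. 2.40%.

2.40%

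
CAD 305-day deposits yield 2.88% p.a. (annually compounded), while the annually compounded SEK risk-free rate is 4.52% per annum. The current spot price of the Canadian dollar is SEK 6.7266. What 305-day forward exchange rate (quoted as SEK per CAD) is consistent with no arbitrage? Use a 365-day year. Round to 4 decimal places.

T = 305/365 years.
SEK accumulates by (1 + 0.0452)^(305/365) = 1.0376319.
CAD growth factor: (1 + 0.0288)^(305/365) = 1.0240094.
CIP: F = S · (grow SEK)/(grow CAD) = 6.7266 × 1.0376319/1.0240094 = 6.816085 SEK per CAD.

6.8161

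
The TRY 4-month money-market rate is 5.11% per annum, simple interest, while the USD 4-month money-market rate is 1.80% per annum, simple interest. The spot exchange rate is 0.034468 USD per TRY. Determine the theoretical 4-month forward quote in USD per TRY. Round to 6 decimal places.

T = 4/12 years.
Growth of 1 USD over T: 1 + 0.0180×4/12 = 1.006000.
TRY growth factor: 1 + 0.0511×4/12 = 1.0170333.
So F = 0.034468 × 1.006000 / 1.0170333 = 0.03409407 (USD/TRY).

0.034094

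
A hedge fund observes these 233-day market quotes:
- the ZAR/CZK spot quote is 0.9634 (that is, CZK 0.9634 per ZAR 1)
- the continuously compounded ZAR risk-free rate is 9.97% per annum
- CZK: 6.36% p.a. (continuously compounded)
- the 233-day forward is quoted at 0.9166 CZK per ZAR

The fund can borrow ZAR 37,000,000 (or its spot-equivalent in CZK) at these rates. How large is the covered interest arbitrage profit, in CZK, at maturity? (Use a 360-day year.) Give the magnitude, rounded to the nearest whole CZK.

T = 233/360 years.
Route A — deposit ZAR, sell forward: 37,000,000 × 1.0666555034 × 0.9166 = CZK 36,174,768.07.
Route B — convert at spot, deposit CZK: 37,000,000 × 0.9634 × 1.0420222886 = CZK 37,143,718.09.
The quoted forward undervalues ZAR, so borrow ZAR, convert to CZK at spot, deposit the CZK at 6.36%, and buy ZAR forward at 0.9166 to cover the loan.
Profit = 37,143,718.09 − 36,174,768.07 = CZK 968,950.

CZK 968,950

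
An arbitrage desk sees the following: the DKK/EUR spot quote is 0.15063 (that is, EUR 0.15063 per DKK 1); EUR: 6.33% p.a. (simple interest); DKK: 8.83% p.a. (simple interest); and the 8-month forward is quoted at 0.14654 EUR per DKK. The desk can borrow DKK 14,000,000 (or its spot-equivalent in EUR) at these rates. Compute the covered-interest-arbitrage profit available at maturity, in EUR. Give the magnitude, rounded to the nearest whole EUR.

EUR 25,484

T = 8/12 years.
Route A — deposit DKK, sell forward: 14,000,000 × 1.058866667 × 0.14654 = EUR 2,172,328.50.
Route B — convert at spot, deposit EUR: 14,000,000 × 0.15063 × 1.042200 = EUR 2,197,812.20.
The quoted forward undervalues DKK, so borrow DKK, convert to EUR at spot, deposit the EUR at 6.33%, and buy DKK forward at 0.14654 to cover the loan.
Arbitrage profit = |2,172,328.50 − 2,197,812.20| = EUR 25,484.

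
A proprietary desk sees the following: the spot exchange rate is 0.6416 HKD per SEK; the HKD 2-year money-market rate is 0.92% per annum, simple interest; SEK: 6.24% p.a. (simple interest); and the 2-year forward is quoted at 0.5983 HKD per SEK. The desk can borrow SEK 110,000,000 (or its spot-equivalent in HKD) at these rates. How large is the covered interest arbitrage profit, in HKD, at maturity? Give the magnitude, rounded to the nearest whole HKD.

HKD 2,151,864

T = 2 years.
Invest the SEK and cover forward: 110,000,000 × 1.124800 × 0.5983 = HKD 74,026,462.40.
Convert at spot and invest in HKD: 110,000,000 × 0.6416 × 1.018400 = HKD 71,874,598.40.
The quoted forward overvalues SEK, so borrow HKD, buy SEK at spot, deposit the SEK at 6.24%, and sell the proceeds forward at 0.5983.
The gap between the two covered legs is HKD 2,151,864.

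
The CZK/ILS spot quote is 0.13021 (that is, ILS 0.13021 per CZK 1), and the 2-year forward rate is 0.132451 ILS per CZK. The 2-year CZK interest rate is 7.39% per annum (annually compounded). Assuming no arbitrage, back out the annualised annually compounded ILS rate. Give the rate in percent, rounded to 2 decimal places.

T = 2 years.
By CIP, F/S equals the ILS-to-CZK growth ratio: 0.132451/0.13021 = 1.0172107.
The CZK side grows by (1 + 0.0739)^2 = 1.1532612.
That pins the ILS growth at 1.1731096.
r = 1.1731096^(1/2) − 1 = 0.083102 → 8.31%.

8.31%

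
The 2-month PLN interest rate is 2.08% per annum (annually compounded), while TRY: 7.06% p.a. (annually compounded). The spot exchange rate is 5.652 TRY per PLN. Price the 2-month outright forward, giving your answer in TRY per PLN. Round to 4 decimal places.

5.6970

T = 2/12 years.
TRY growth factor: (1 + 0.0706)^(2/12) = 1.0114348.
PLN accumulates by (1 + 0.0208)^(2/12) = 1.003437.
Forward (TRY per PLN) = 5.652 × 1.0114348 / 1.003437 = 5.697049.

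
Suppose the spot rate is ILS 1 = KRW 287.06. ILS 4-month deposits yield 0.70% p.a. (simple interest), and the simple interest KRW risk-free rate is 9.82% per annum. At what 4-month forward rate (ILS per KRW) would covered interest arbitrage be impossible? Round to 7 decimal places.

0.0033810

T = 4/12 years.
KRW growth factor: 1 + 0.0982×4/12 = 1.0327333.
Growth of 1 ILS over T: 1 + 0.0070×4/12 = 1.0023333.
So F = 287.06 × 1.0327333 / 1.0023333 = 295.7663 (KRW/ILS).
Invert for ILS per KRW: 1 / 295.7663 = 0.0033810.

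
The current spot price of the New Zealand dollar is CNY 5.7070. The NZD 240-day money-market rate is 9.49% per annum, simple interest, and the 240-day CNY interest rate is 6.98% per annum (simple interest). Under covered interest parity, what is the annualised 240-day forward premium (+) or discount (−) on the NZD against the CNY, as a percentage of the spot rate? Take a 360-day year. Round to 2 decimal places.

T = 240/360 years.
No-arbitrage forward: 5.707 × 1.0465333 / 1.0632667 = 5.6171848 CNY/NZD.
(F − S)/S ÷ T = (5.6171848 − 5.707)/5.707/(240/360) = -0.023607 → -2.36%.

-2.36%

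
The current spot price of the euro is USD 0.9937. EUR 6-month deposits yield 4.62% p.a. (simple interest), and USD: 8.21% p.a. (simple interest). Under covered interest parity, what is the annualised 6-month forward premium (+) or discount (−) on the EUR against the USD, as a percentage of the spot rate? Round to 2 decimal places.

T = 6/12 years.
CIP forward (USD per EUR) = 0.9937 × 1.041050/1.023100 = 1.0111342.
Annualised premium = (F − S)/S × (1/T) = (1.0111342 − 0.9937)/0.9937 ÷ (6/12) = 3.51%.

+3.51%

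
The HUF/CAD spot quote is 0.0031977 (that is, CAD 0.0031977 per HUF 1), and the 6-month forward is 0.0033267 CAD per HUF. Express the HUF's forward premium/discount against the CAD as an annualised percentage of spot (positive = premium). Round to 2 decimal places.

+8.07%

T = 6/12 years.
Period premium: (0.0033267 − 0.0031977)/0.0031977 = 0.0403415.
Per annum: 0.0403415 / (6/12) = 0.080683 = 8.07%.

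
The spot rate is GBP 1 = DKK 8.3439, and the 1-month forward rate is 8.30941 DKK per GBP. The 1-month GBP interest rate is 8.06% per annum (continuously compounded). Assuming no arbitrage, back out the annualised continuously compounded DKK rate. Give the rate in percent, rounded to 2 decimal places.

3.09%

T = 1/12 years.
F/S = 8.30941/8.3439 = 0.9958664 = (growth of DKK) / (growth of GBP).
GBP growth factor: e^(0.0806×1/12) = 1.0067393.
That pins the DKK growth at 1.0025778.
r = ln(1.0025778)/(1/12) = 0.030894 → 3.09%.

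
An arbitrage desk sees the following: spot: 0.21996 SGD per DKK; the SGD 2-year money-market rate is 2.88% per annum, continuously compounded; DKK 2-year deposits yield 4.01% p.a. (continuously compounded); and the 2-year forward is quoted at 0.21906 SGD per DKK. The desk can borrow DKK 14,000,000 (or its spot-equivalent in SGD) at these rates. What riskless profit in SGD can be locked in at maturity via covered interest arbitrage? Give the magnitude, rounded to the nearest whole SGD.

T = 2 years.
Route A — deposit DKK, sell forward: 14,000,000 × 1.083503747 × 0.21906 = SGD 3,322,932.63.
Route B — convert at spot, deposit SGD: 14,000,000 × 0.21996 × 1.059291194 = SGD 3,262,023.67.
The quoted forward overvalues DKK, so borrow SGD, buy DKK at spot, deposit the DKK at 4.01%, and sell the proceeds forward at 0.21906.
Arbitrage profit = |3,322,932.63 − 3,262,023.67| = SGD 60,909.

SGD 60,909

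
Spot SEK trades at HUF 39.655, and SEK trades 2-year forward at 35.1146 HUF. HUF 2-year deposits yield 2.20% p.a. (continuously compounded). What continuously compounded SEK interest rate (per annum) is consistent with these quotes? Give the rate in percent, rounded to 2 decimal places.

T = 2 years.
F/S = 35.1146/39.655 = 0.8855025 = (growth of HUF) / (growth of SEK).
The HUF side grows by e^(0.0220×2) = 1.0449824.
That pins the SEK growth at 1.180101.
Take logs: ln 1.180101 / 2 = 0.082800, so 8.28%.

8.28%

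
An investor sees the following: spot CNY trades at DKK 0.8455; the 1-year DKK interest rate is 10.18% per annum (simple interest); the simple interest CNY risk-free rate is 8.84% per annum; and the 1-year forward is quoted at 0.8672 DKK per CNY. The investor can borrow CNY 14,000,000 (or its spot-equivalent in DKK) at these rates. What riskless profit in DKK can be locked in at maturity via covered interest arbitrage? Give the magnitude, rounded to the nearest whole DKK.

T = 1 year.
Route A — deposit CNY, sell forward: 14,000,000 × 1.088400 × 0.8672 = DKK 13,214,046.72.
Route B — convert at spot, deposit DKK: 14,000,000 × 0.8455 × 1.101800 = DKK 13,042,006.60.
The quoted forward overvalues CNY, so borrow DKK, buy CNY at spot, deposit the CNY at 8.84%, and sell the proceeds forward at 0.8672.
The gap between the two covered legs is DKK 172,040.

DKK 172,040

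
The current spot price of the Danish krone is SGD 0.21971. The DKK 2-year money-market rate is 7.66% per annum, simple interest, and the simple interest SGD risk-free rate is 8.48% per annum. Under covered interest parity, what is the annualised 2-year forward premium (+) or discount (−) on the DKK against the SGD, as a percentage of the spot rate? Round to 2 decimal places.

+0.71%

T = 2 years.
F = S · g_SGD/g_DKK = 0.21971 × 1.169600/1.153200 = 0.22283456.
Annualised premium = (F − S)/S × (1/T) = (0.22283456 − 0.21971)/0.21971 ÷ 2 = 0.71%.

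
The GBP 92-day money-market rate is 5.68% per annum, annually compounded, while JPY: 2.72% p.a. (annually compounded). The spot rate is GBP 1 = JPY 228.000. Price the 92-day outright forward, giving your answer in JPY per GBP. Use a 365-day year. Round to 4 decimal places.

226.3732

T = 92/365 years.
Growth of 1 JPY over T: (1 + 0.0272)^(92/365) = 1.006787237.
Growth of 1 GBP over T: (1 + 0.0568)^(92/365) = 1.014022289.
Forward (JPY per GBP) = 228.0 × 1.006787237 / 1.014022289 = 226.373219.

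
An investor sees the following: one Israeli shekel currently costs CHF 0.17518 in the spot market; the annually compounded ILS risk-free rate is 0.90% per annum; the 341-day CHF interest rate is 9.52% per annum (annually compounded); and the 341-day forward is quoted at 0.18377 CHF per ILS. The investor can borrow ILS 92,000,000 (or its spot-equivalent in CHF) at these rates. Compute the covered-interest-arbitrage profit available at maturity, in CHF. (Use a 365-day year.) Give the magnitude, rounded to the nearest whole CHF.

CHF 496,675

T = 341/365 years.
Invest the ILS and cover forward: 92,000,000 × 1.0084057392 × 0.18377 = CHF 17,048,954.49.
Convert at spot and invest in CHF: 92,000,000 × 0.17518 × 1.0886708801 = CHF 17,545,629.56.
The quoted forward undervalues ILS, so borrow ILS, convert to CHF at spot, deposit the CHF at 9.52%, and buy ILS forward at 0.18377 to cover the loan.
Profit = 17,545,629.56 − 17,048,954.49 = CHF 496,675.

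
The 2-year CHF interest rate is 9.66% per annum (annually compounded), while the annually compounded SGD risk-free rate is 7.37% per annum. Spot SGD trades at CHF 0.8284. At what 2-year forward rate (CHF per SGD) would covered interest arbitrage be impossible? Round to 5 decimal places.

T = 2 years.
CHF accumulates by (1 + 0.0966)^2 = 1.2025316.
SGD accumulates by (1 + 0.0737)^2 = 1.1528317.
Forward (CHF per SGD) = 0.8284 × 1.2025316 / 1.1528317 = 0.8641133.

0.86411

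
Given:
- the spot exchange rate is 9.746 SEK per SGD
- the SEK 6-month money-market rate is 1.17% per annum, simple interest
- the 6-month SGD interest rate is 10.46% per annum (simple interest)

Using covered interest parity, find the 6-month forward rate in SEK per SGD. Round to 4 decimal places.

9.3158

T = 6/12 years.
Growth of 1 SEK over T: 1 + 0.0117×6/12 = 1.005850.
Growth of 1 SGD over T: 1 + 0.1046×6/12 = 1.052300.
So F = 9.746 × 1.005850 / 1.052300 = 9.315798 (SEK/SGD).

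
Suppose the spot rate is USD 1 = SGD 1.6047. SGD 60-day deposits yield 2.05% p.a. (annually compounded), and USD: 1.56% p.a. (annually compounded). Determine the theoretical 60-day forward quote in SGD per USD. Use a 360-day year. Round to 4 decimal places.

1.6060

T = 60/360 years.
SGD accumulates by (1 + 0.0205)^(60/360) = 1.0033878.
USD growth factor: (1 + 0.0156)^(60/360) = 1.0025833.
Forward (SGD per USD) = 1.6047 × 1.0033878 / 1.0025833 = 1.605988.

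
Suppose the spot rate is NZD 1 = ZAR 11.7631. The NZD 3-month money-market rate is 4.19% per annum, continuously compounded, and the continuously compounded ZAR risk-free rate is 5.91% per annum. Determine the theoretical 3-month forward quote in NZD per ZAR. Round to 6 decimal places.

0.084647

T = 3/12 years.
Growth of 1 ZAR over T: e^(0.0591×3/12) = 1.0148847.
NZD growth factor: e^(0.0419×3/12) = 1.0105301.
So F = 11.7631 × 1.0148847 / 1.0105301 = 11.81379 (ZAR/NZD).
Invert for NZD per ZAR: 1 / 11.81379 = 0.084647.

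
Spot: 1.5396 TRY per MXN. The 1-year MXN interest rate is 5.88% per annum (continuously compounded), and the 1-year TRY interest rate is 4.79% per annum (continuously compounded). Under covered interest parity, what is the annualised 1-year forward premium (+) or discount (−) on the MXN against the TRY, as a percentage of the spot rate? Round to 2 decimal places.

-1.08%

T = 1 year.
CIP forward (TRY per MXN) = 1.5396 × 1.0490657/1.0605631 = 1.5229094.
(F − S)/S ÷ T = (1.5229094 − 1.5396)/1.5396/1 = -0.010841 → -1.08%.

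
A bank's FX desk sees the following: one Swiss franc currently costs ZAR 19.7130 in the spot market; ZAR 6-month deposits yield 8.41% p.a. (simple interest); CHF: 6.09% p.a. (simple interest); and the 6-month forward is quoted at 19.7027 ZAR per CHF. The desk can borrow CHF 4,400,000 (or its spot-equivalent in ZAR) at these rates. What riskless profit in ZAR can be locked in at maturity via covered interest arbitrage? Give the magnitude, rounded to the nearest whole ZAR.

ZAR 1,052,852

T = 6/12 years.
Route A — deposit CHF, sell forward: 4,400,000 × 1.030450 × 19.7027 = ZAR 89,331,647.75.
Route B — convert at spot, deposit ZAR: 4,400,000 × 19.7130 × 1.042050 = ZAR 90,384,499.26.
The quoted forward undervalues CHF, so borrow CHF, convert to ZAR at spot, deposit the ZAR at 8.41%, and buy CHF forward at 19.7027 to cover the loan.
The gap between the two covered legs is ZAR 1,052,852.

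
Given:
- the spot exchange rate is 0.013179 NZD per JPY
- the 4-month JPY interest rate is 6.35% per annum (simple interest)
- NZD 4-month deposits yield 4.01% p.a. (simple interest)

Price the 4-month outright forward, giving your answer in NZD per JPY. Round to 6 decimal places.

T = 4/12 years.
NZD accumulates by 1 + 0.0401×4/12 = 1.0133667.
JPY accumulates by 1 + 0.0635×4/12 = 1.0211667.
So F = 0.013179 × 1.0133667 / 1.0211667 = 0.01307833 (NZD/JPY).

0.013078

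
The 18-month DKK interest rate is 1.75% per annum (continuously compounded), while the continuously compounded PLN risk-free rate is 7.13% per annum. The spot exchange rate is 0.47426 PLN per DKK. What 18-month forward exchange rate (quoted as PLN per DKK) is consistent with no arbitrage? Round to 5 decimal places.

0.51412

T = 18/12 years.
Growth of 1 PLN over T: e^(0.0713×18/12) = 1.1128786.
DKK growth factor: e^(0.0175×18/12) = 1.0265976.
CIP: F = S · (grow PLN)/(grow DKK) = 0.47426 × 1.1128786/1.0265976 = 0.5141195 PLN per DKK.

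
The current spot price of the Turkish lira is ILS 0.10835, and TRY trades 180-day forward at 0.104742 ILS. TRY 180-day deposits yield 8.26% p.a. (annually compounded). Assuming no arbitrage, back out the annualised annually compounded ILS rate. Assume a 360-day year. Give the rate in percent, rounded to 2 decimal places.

T = 180/360 years.
CIP gives F = S · g_ILS/g_TRY, so g_ILS/g_TRY = 0.104742/0.10835 = 0.9667005.
TRY growth factor: (1 + 0.0826)^(180/360) = 1.0404807.
That pins the ILS growth at 1.0058332.
Annualise: 1.0058332^(360/180) − 1 = 0.011700 = 1.17%.

1.17%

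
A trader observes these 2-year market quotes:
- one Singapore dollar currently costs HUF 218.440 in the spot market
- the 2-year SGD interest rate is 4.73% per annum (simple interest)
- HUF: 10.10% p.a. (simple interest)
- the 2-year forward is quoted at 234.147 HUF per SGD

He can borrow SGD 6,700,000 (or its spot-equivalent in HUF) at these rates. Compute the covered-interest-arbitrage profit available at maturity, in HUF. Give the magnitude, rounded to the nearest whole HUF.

HUF 41,992,744

T = 2 years.
Invest the SGD and cover forward: 6,700,000 × 1.094600 × 234.147 = HUF 1,717,191,951.54.
Convert at spot and invest in HUF: 6,700,000 × 218.440 × 1.202000 = HUF 1,759,184,696.00.
The quoted forward undervalues SGD, so borrow SGD, convert to HUF at spot, deposit the HUF at 10.10%, and buy SGD forward at 234.147 to cover the loan.
Arbitrage profit = |1,717,191,951.54 − 1,759,184,696.00| = HUF 41,992,744.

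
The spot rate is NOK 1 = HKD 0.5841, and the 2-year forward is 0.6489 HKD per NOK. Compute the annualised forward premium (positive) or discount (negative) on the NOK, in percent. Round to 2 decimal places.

+5.55%

T = 2 years.
Period premium: (0.6489 − 0.5841)/0.5841 = 0.1109399.
×(1/T) gives 5.55% p.a.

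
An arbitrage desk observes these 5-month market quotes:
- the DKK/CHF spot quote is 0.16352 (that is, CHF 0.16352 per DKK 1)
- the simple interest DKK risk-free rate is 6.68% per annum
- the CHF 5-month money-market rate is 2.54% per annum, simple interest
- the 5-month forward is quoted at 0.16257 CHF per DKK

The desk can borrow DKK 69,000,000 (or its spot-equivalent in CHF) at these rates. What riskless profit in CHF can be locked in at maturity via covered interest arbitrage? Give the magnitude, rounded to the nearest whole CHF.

T = 5/12 years.
Keep in DKK, deliver into the forward: 69,000,000·1.0278333333·0.16257 = CHF 11,529,545.68.
Swap to CHF now, deposit: 69,000,000·0.16352·1.0105833333 = CHF 11,402,290.48.
The quoted forward overvalues DKK, so borrow CHF, buy DKK at spot, deposit the DKK at 6.68%, and sell the proceeds forward at 0.16257.
Arbitrage profit = |11,529,545.68 − 11,402,290.48| = CHF 127,255.

CHF 127,255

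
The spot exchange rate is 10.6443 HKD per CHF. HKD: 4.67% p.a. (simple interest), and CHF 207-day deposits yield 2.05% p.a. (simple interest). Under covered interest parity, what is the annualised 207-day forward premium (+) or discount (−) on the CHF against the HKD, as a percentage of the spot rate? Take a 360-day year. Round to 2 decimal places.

T = 207/360 years.
F = S · g_HKD/g_CHF = 10.6443 × 1.0268525/1.0117875 = 10.8027882.
(F − S)/S ÷ T = (10.8027882 − 10.6443)/10.6443/(207/360) = 0.025895 → 2.59%.

+2.59%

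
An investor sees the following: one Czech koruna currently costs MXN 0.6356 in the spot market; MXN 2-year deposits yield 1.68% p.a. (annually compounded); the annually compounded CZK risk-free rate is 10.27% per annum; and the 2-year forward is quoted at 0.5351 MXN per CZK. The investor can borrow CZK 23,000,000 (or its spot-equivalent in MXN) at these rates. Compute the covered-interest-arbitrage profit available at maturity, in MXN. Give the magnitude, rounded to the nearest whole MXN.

MXN 149,090

T = 2 years.
Route A — deposit CZK, sell forward: 23,000,000 × 1.21594729 × 0.5351 = MXN 14,965,028.08.
Route B — convert at spot, deposit MXN: 23,000,000 × 0.6356 × 1.03388224 = MXN 15,114,117.69.
The quoted forward undervalues CZK, so borrow CZK, convert to MXN at spot, deposit the MXN at 1.68%, and buy CZK forward at 0.5351 to cover the loan.
Profit = 15,114,117.69 − 14,965,028.08 = MXN 149,090.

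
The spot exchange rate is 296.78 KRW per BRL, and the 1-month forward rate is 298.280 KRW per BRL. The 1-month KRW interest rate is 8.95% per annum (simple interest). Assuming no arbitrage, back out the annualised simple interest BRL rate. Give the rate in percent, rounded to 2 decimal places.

T = 1/12 years.
CIP gives F = S · g_KRW/g_BRL, so g_KRW/g_BRL = 298.28/296.78 = 1.0050542.
KRW growth factor: 1 + 0.0895×1/12 = 1.0074583.
That pins the BRL growth at 1.002392.
(1.002392 − 1)/T = 0.028704, i.e. 2.87%.

2.87%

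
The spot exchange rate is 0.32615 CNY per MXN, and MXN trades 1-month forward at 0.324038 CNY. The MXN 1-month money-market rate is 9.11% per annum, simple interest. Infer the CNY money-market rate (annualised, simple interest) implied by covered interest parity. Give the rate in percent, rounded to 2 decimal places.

1.28%

T = 1/12 years.
By CIP, F/S equals the CNY-to-MXN growth ratio: 0.324038/0.32615 = 0.9935245.
The MXN side grows by 1 + 0.0911×1/12 = 1.0075917.
So the CNY growth factor = 1.001067.
(1.001067 − 1)/T = 0.012804, i.e. 1.28%.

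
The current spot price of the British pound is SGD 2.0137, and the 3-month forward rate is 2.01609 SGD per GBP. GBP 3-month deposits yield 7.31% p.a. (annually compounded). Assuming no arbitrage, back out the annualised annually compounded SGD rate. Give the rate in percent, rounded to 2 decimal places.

T = 3/12 years.
By CIP, F/S equals the SGD-to-GBP growth ratio: 2.01609/2.0137 = 1.0011869.
GBP growth factor: (1 + 0.0731)^(3/12) = 1.0177944.
So the SGD growth factor = 1.0190024.
r = 1.0190024^(12/3) − 1 = 0.078204 → 7.82%.

7.82%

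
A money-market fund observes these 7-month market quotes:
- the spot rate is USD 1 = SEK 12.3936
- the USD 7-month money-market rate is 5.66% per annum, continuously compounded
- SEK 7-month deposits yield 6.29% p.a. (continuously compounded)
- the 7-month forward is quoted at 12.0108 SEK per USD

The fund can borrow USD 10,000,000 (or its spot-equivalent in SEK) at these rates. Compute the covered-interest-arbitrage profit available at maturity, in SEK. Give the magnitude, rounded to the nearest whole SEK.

T = 7/12 years.
Route A — deposit USD, sell forward: 10,000,000 × 1.03356776523 × 12.0108 = SEK 124,139,757.15.
Route B — convert at spot, deposit SEK: 10,000,000 × 12.3936 × 1.03737311481 = SEK 128,567,874.36.
The quoted forward undervalues USD, so borrow USD, convert to SEK at spot, deposit the SEK at 6.29%, and buy USD forward at 12.0108 to cover the loan.
Arbitrage profit = |124,139,757.15 − 128,567,874.36| = SEK 4,428,117.

SEK 4,428,117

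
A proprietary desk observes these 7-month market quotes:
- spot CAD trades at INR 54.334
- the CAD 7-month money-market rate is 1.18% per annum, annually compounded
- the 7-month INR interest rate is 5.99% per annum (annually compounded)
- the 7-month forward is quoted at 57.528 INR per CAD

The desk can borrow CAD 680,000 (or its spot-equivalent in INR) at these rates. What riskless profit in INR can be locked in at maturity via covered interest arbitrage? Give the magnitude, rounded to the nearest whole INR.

T = 7/12 years.
Keep in CAD, deliver into the forward: 680,000·1.0068665054·57.528 = INR 39,387,651.10.
Swap to INR now, deposit: 680,000·54.334·1.0345175289 = INR 38,222,443.28.
The quoted forward overvalues CAD, so borrow INR, buy CAD at spot, deposit the CAD at 1.18%, and sell the proceeds forward at 57.528.
The gap between the two covered legs is INR 1,165,208.

INR 1,165,208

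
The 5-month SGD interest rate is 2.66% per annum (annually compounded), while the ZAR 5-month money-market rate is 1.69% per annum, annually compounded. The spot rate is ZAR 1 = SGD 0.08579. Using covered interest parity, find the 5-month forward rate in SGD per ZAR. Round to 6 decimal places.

0.086130

T = 5/12 years.
Growth of 1 SGD over T: (1 + 0.0266)^(5/12) = 1.0109985.
ZAR growth factor: (1 + 0.0169)^(5/12) = 1.0070073.
Forward (SGD per ZAR) = 0.08579 × 1.0109985 / 1.0070073 = 0.08613002.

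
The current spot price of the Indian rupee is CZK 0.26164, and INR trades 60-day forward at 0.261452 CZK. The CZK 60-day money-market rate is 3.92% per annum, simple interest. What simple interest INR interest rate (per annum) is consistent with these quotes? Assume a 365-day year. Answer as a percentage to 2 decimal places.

T = 60/365 years.
F/S = 0.261452/0.26164 = 0.9992815 = (growth of CZK) / (growth of INR).
The CZK side grows by 1 + 0.0392×60/365 = 1.0064438.
So the INR growth factor = 1.0071674.
(1.0071674 − 1)/T = 0.043602, i.e. 4.36%.

4.36%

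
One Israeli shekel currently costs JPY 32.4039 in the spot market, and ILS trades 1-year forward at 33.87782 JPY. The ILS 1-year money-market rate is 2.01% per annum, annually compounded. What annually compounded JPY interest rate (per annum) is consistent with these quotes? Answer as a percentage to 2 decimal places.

T = 1 year.
F/S = 33.87782/32.4039 = 1.0454859 = (growth of JPY) / (growth of ILS).
The ILS side grows by (1 + 0.0201)^1 = 1.020100.
That pins the JPY growth at 1.0665002.
Annualise: 1.0665002^(1/1) − 1 = 0.066500 = 6.65%.

6.65%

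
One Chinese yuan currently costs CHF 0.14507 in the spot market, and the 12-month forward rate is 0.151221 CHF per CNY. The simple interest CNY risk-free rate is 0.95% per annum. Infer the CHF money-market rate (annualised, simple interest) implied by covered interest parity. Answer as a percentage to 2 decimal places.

T = 1 year.
CIP gives F = S · g_CHF/g_CNY, so g_CHF/g_CNY = 0.151221/0.14507 = 1.0424002.
CNY growth factor: 1 + 0.0095×1 = 1.009500.
So the CHF growth factor = 1.052303.
r = (1.052303 − 1)/1 = 0.052303 → 5.23%.

5.23%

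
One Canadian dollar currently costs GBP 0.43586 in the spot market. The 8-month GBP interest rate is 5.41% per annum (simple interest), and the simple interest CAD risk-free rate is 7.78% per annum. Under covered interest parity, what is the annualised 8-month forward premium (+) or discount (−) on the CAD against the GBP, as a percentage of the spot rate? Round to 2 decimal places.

-2.25%

T = 8/12 years.
No-arbitrage forward: 0.43586 × 1.0360667 / 1.0518667 = 0.42931298 GBP/CAD.
(F − S)/S ÷ T = (0.42931298 − 0.43586)/0.43586/(8/12) = -0.022531 → -2.25%.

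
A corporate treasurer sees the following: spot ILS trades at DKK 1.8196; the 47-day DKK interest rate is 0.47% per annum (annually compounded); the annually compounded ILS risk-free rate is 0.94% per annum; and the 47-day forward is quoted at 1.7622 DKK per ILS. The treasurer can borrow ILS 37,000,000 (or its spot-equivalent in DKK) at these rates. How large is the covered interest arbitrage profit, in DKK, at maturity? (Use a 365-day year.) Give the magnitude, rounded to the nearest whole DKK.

DKK 2,085,863

T = 47/365 years.
Keep in ILS, deliver into the forward: 37,000,000·1.0012054834·1.7622 = DKK 65,279,999.21.
Swap to DKK now, deposit: 37,000,000·1.8196·1.00060397 = DKK 67,365,862.40.
The quoted forward undervalues ILS, so borrow ILS, convert to DKK at spot, deposit the DKK at 0.47%, and buy ILS forward at 1.7622 to cover the loan.
The gap between the two covered legs is DKK 2,085,863.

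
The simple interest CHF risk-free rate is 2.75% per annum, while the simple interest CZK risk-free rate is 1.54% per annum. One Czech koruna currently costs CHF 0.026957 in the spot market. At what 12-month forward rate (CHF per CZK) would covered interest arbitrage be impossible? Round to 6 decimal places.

T = 1 year.
CHF accumulates by 1 + 0.0275×1 = 1.027500.
CZK growth factor: 1 + 0.0154×1 = 1.015400.
Forward (CHF per CZK) = 0.026957 × 1.027500 / 1.015400 = 0.02727823.

0.027278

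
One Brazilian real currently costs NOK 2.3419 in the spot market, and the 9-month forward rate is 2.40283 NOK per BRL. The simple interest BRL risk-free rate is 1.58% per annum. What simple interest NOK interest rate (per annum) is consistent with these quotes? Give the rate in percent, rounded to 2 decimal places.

T = 9/12 years.
F/S = 2.40283/2.3419 = 1.0260173 = (growth of NOK) / (growth of BRL).
The BRL side grows by 1 + 0.0158×9/12 = 1.011850.
Hence g_NOK = 1.0381756.
(1.0381756 − 1)/T = 0.050901, i.e. 5.09%.

5.09%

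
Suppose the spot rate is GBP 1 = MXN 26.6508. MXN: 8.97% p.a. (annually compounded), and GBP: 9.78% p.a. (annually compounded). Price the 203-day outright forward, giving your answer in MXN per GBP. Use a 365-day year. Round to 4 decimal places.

T = 203/365 years.
MXN growth factor: (1 + 0.0897)^(203/365) = 1.04893553.
GBP growth factor: (1 + 0.0978)^(203/365) = 1.05326481.
CIP: F = S · (grow MXN)/(grow GBP) = 26.6508 × 1.04893553/1.05326481 = 26.541256 MXN per GBP.

26.5413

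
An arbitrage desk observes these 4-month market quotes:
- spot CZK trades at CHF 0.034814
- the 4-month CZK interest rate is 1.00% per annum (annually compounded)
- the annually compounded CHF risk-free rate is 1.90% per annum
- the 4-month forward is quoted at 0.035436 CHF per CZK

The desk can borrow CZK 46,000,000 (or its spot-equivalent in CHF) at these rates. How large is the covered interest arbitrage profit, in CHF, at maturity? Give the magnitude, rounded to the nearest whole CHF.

T = 4/12 years.
Keep in CZK, deliver into the forward: 46,000,000·1.003322284·0.035436 = CHF 1,635,471.51.
Swap to CHF now, deposit: 46,000,000·0.034814·1.00629364 = CHF 1,611,522.91.
The quoted forward overvalues CZK, so borrow CHF, buy CZK at spot, deposit the CZK at 1.00%, and sell the proceeds forward at 0.035436.
Arbitrage profit = |1,635,471.51 − 1,611,522.91| = CHF 23,949.

CHF 23,949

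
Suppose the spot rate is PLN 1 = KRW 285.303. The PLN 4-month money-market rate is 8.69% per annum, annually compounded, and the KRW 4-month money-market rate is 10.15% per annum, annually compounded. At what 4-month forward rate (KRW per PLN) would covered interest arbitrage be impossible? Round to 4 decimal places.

T = 4/12 years.
KRW growth factor: (1 + 0.1015)^(4/12) = 1.032749121.
PLN growth factor: (1 + 0.0869)^(4/12) = 1.028165901.
So F = 285.303 × 1.032749121 / 1.028165901 = 286.574785 (KRW/PLN).

286.5748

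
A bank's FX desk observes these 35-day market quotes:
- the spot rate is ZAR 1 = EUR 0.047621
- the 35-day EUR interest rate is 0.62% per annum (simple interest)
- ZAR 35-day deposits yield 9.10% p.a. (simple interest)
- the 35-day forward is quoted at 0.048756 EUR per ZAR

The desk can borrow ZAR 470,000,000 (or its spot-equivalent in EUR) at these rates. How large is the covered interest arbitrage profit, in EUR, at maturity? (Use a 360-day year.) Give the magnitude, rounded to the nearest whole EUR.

T = 35/360 years.
Invest the ZAR and cover forward: 470,000,000 × 1.0088472222 × 0.048756 = EUR 23,118,056.93.
Convert at spot and invest in EUR: 470,000,000 × 0.047621 × 1.0006027778 = EUR 22,395,361.29.
The quoted forward overvalues ZAR, so borrow EUR, buy ZAR at spot, deposit the ZAR at 9.10%, and sell the proceeds forward at 0.048756.
The gap between the two covered legs is EUR 722,696.

EUR 722,696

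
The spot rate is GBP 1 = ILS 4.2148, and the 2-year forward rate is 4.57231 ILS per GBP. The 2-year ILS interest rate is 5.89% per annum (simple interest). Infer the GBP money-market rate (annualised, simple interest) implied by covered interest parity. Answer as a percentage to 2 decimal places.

T = 2 years.
CIP gives F = S · g_ILS/g_GBP, so g_ILS/g_GBP = 4.57231/4.2148 = 1.0848225.
The ILS side grows by 1 + 0.0589×2 = 1.117800.
So the GBP growth factor = 1.030399.
r = (1.030399 − 1)/2 = 0.015200 → 1.52%.

1.52%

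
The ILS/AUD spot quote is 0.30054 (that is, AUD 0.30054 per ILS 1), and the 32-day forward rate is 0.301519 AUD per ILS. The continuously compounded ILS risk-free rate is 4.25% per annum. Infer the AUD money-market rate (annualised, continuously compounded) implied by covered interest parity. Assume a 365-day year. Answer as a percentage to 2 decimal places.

7.96%

T = 32/365 years.
By CIP, F/S equals the AUD-to-ILS growth ratio: 0.301519/0.30054 = 1.0032575.
The ILS side grows by e^(0.0425×32/365) = 1.003733.
So the AUD growth factor = 1.0070027.
Take logs: ln 1.0070027 / (32/365) = 0.079596, so 7.96%.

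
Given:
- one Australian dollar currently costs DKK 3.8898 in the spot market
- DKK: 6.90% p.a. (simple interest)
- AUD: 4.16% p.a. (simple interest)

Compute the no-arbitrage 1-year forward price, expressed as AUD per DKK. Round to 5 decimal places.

T = 1 year.
Growth of 1 DKK over T: 1 + 0.0690×1 = 1.069000.
Growth of 1 AUD over T: 1 + 0.0416×1 = 1.041600.
Forward (DKK per AUD) = 3.8898 × 1.069000 / 1.041600 = 3.992124.
Invert for AUD per DKK: 1 / 3.992124 = 0.25049.

0.25049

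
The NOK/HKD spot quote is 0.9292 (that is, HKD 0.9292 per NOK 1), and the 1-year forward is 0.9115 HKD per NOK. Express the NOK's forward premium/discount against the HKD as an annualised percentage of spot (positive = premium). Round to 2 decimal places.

-1.90%

T = 1 year.
NOK trades forward at -1.90486% vs spot over the period.
Per annum: -0.0190486 / 1 = -0.019049 = -1.90%.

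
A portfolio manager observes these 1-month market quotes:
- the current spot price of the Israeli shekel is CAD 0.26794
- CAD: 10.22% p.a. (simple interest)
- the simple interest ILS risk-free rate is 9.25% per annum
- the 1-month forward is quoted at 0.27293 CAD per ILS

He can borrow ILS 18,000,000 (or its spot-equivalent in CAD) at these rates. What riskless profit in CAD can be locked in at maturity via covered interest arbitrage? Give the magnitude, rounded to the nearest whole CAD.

CAD 86,614

T = 1/12 years.
Route A — deposit ILS, sell forward: 18,000,000 × 1.007708333 × 0.27293 = CAD 4,950,609.04.
Route B — convert at spot, deposit CAD: 18,000,000 × 0.26794 × 1.008516667 = CAD 4,863,995.20.
The quoted forward overvalues ILS, so borrow CAD, buy ILS at spot, deposit the ILS at 9.25%, and sell the proceeds forward at 0.27293.
The gap between the two covered legs is CAD 86,614.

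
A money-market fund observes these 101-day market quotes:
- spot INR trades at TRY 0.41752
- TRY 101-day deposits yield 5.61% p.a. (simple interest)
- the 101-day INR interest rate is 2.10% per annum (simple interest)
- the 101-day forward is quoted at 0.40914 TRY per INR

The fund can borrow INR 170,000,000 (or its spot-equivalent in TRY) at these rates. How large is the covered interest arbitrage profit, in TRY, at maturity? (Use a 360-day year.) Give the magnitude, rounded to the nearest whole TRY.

TRY 2,131,953

T = 101/360 years.
Invest the INR and cover forward: 170,000,000 × 1.0058916667 × 0.40914 = TRY 69,963,587.81.
Convert at spot and invest in TRY: 170,000,000 × 0.41752 × 1.0157391667 = TRY 72,095,540.87.
The quoted forward undervalues INR, so borrow INR, convert to TRY at spot, deposit the TRY at 5.61%, and buy INR forward at 0.40914 to cover the loan.
Profit = 72,095,540.87 − 69,963,587.81 = TRY 2,131,953.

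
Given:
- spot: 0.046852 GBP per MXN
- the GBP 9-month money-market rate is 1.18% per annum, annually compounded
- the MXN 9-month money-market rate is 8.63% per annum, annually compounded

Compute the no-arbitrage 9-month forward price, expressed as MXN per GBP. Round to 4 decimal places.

22.5120

T = 9/12 years.
Growth of 1 GBP over T: (1 + 0.0118)^(9/12) = 1.00883701.
Growth of 1 MXN over T: (1 + 0.0863)^(9/12) = 1.06405073.
Forward (GBP per MXN) = 0.046852 × 1.00883701 / 1.06405073 = 0.044420844.
Invert for MXN per GBP: 1 / 0.044420844 = 22.5120.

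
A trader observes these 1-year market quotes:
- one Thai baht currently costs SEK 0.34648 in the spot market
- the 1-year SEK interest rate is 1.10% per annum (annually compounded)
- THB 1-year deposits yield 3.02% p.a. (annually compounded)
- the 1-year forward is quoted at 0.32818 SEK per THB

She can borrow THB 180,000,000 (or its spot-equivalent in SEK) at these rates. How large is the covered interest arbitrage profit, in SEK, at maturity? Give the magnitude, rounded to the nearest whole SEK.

SEK 2,196,044

T = 1 year.
Invest the THB and cover forward: 180,000,000 × 1.030200 × 0.32818 = SEK 60,856,386.48.
Convert at spot and invest in SEK: 180,000,000 × 0.34648 × 1.011000 = SEK 63,052,430.40.
The quoted forward undervalues THB, so borrow THB, convert to SEK at spot, deposit the SEK at 1.10%, and buy THB forward at 0.32818 to cover the loan.
The gap between the two covered legs is SEK 2,196,044.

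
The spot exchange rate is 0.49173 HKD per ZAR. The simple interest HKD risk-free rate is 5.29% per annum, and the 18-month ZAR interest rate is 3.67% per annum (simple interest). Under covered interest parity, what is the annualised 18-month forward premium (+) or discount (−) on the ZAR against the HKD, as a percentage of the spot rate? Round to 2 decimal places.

T = 18/12 years.
No-arbitrage forward: 0.49173 × 1.079350 / 1.055050 = 0.50305557 HKD/ZAR.
Annualised premium = (F − S)/S × (1/T) = (0.50305557 − 0.49173)/0.49173 ÷ (18/12) = 1.54%.

+1.54%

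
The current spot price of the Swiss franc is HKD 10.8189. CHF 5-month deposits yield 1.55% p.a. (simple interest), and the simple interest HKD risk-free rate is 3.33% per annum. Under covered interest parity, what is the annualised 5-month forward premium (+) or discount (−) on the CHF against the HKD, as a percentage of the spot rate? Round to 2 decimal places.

T = 5/12 years.
CIP forward (HKD per CHF) = 10.8189 × 1.013875/1.0064583 = 10.8986256.
(F − S)/S ÷ T = (10.8986256 − 10.8189)/10.8189/(5/12) = 0.017686 → 1.77%.

+1.77%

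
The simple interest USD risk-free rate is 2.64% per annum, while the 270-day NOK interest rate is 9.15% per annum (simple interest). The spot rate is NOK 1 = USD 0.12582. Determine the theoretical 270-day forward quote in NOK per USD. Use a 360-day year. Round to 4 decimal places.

T = 270/360 years.
Growth of 1 USD over T: 1 + 0.0264×270/360 = 1.019800.
NOK growth factor: 1 + 0.0915×270/360 = 1.068625.
So F = 0.12582 × 1.019800 / 1.068625 = 0.1200713 (USD/NOK).
Quoted the other way: 1/0.1200713 = 8.3284 NOK per USD.

8.3284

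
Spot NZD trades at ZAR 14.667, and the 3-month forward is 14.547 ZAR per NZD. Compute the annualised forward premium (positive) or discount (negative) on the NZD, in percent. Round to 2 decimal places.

T = 3/12 years.
NZD trades forward at -0.81816% vs spot over the period.
×(1/T) gives -3.27% p.a.

-3.27%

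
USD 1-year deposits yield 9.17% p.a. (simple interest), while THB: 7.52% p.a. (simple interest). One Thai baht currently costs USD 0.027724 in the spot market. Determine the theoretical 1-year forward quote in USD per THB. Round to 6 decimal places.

T = 1 year.
USD accumulates by 1 + 0.0917×1 = 1.091700.
THB accumulates by 1 + 0.0752×1 = 1.075200.
Forward (USD per THB) = 0.027724 × 1.091700 / 1.075200 = 0.02814945.

0.028149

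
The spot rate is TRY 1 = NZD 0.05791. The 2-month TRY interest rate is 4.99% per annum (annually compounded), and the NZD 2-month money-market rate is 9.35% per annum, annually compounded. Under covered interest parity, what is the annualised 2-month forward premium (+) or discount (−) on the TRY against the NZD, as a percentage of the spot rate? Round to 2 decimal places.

+4.08%

T = 2/12 years.
CIP forward (NZD per TRY) = 0.05791 × 1.0150088/1.0081488 = 0.05830405.
Annualised premium = (F − S)/S × (1/T) = (0.05830405 − 0.05791)/0.05791 ÷ (2/12) = 4.08%.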